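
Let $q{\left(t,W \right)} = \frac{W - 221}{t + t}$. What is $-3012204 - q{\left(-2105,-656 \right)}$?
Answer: $- \frac{12681379717}{4210} \approx -3.0122 \cdot 10^{6}$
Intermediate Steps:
$q{\left(t,W \right)} = \frac{-221 + W}{2 t}$
$-3012204 - q{\left(-2105,-656 \right)} = -3012204 - \frac{-221 - 656}{2 \left(-2105\right)} = -3012204 - \frac{1}{2} \left(- \frac{1}{2105}\right) \left(-877\right) = -3012204 - \frac{877}{4210} = - \frac{12681379717}{4210}$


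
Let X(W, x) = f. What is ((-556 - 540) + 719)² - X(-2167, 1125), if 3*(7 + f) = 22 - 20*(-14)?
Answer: 426106/3 ≈ 1.4204e+5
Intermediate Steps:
f = 281/3 (f = -7 + (22 - 20*(-14))/3 = -7 + (22 + 280)/3 = -7 + (⅓)*302 = -7 + 302/3 = 281/3 ≈ 93.667)
X(W, x) = 281/3
((-556 - 540) + 719)² - X(-2167, 1125) = ((-556 - 540) + 719)² - 1*281/3 = (-1096 + 719)² - 281/3 = (-377)² - 281/3 = 142129 - 281/3 = 426106/3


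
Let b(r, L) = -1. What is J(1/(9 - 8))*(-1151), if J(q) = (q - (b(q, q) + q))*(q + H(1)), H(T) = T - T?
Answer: -1151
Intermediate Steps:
H(T) = 0
J(q) = q (J(q) = (q - (-1 + q))*(q + 0) = (q + (1 - q))*q = 1*q = q)
J(1/(9 - 8))*(-1151) = -1151/(9 - 8) = -1151/1 = 1*(-1151) = -1151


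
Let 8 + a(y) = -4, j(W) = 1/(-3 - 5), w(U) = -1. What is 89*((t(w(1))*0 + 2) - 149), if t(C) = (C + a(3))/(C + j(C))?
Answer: -13083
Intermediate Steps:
j(W) = -1/8 (j(W) = 1/(-8) = -1/8)
a(y) = -12 (a(y) = -8 - 4 = -12)
t(C) = (-12 + C)/(-1/8 + C) (t(C) = (C - 12)/(C - 1/8) = (-12 + C)/(-1/8 + C))
89*((t(w(1))*0 + 2) - 149) = 89*(((8*(-12 - 1)/(-1 + 8*(-1)))*0 + 2) - 149) = 89*(((8*(-13)/(-1 - 8))*0 + 2) - 149) = 89*(((8*(-13)/(-9))*0 + 2) - 149) = 89*(((8*(-1/9)*(-13))*0 + 2) - 149) = 89*(((104/9)*0 + 2) - 149) = 89*((0 + 2) - 149) = 89*(2 - 149) = 89*(-147) = -13083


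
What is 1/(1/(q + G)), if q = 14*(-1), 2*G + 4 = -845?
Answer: -877/2 ≈ -438.50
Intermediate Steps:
G = -849/2 (G = -2 + (½)*(-845) = -2 - 845/2 = -849/2 ≈ -424.50)
q = -14
1/(1/(q + G)) = 1/(1/(-14 - 849/2)) = 1/(1/(-877/2)) = 1/(-2/877) = -877/2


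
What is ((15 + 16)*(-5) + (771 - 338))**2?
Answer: 77284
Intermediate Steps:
((15 + 16)*(-5) + (771 - 338))**2 = (31*(-5) + 433)**2 = (-155 + 433)**2 = 278**2 = 77284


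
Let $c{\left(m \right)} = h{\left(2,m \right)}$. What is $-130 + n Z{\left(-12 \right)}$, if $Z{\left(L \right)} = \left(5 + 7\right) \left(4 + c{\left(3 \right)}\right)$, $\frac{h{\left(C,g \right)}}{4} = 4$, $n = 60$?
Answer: $14270$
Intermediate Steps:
$h{\left(C,g \right)} = 16$ ($h{\left(C,g \right)} = 4 \cdot 4 = 16$)
$c{\left(m \right)} = 16$
$Z{\left(L \right)} = 240$ ($Z{\left(L \right)} = \left(5 + 7\right) \left(4 + 16\right) = 12 \cdot 20 = 240$)
$-130 + n Z{\left(-12 \right)} = -130 + 60 \cdot 240 = -130 + 14400 = 14270$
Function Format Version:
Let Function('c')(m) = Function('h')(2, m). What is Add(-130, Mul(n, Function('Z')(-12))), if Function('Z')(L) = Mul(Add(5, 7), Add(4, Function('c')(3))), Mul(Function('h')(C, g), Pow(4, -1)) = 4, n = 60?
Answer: 14270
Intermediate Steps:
Function('h')(C, g) = 16 (Function('h')(C, g) = Mul(4, 4) = 16)
Function('c')(m) = 16
Function('Z')(L) = 240 (Function('Z')(L) = Mul(Add(5, 7), Add(4, 16)) = Mul(12, 20) = 240)
Add(-130, Mul(n, Function('Z')(-12))) = Add(-130, Mul(60, 240)) = Add(-130, 14400) = 14270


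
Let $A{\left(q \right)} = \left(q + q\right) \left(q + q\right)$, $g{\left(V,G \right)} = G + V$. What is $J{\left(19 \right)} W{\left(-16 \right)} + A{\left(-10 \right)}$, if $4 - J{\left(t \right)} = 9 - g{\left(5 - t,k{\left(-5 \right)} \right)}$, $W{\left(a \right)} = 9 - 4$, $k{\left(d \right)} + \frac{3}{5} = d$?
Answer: $277$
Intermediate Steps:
$k{\left(d \right)} = - \frac{3}{5} + d$
$W{\left(a \right)} = 5$ ($W{\left(a \right)} = 9 - 4 = 5$)
$A{\left(q \right)} = 4 q^{2}$ ($A{\left(q \right)} = 2 q 2 q = 4 q^{2}$)
$J{\left(t \right)} = - \frac{28}{5} - t$ ($J{\left(t \right)} = 4 - \left(9 - \left(\left(- \frac{3}{5} - 5\right) - \left(-5 + t\right)\right)\right) = 4 - \left(9 - \left(- \frac{28}{5} - \left(-5 + t\right)\right)\right) = 4 - \left(9 - \left(- \frac{3}{5} - t\right)\right) = 4 - \left(9 + \left(\frac{3}{5} + t\right)\right) = 4 - \left(\frac{48}{5} + t\right) = - \frac{28}{5} - t$)
$J{\left(19 \right)} W{\left(-16 \right)} + A{\left(-10 \right)} = \left(- \frac{28}{5} - 19\right) 5 + 4 \left(-10\right)^{2} = \left(- \frac{28}{5} - 19\right) 5 + 4 \cdot 100 = \left(- \frac{123}{5}\right) 5 + 400 = -123 + 400 = 277$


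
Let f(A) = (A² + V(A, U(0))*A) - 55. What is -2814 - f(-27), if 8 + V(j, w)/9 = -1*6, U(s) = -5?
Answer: -6890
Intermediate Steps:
V(j, w) = -126 (V(j, w) = -72 + 9*(-1*6) = -72 + 9*(-6) = -72 - 54 = -126)
f(A) = -55 + A² - 126*A (f(A) = (A² - 126*A) - 55 = -55 + A² - 126*A)
-2814 - f(-27) = -2814 - (-55 + (-27)² - 126*(-27)) = -2814 - (-55 + 729 + 3402) = -2814 - 1*4076 = -2814 - 4076 = -6890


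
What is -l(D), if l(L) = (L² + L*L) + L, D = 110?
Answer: -24310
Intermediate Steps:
l(L) = L + 2*L² (l(L) = (L² + L²) + L = 2*L² + L = L + 2*L²)
-l(D) = -110*(1 + 2*110) = -110*(1 + 220) = -110*221 = -1*24310 = -24310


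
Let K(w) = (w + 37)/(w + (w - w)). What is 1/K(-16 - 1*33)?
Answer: 49/12 ≈ 4.0833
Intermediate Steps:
K(w) = (37 + w)/w (K(w) = (37 + w)/(w + 0) = (37 + w)/w)
1/K(-16 - 1*33) = 1/((37 + (-16 - 1*33))/(-16 - 1*33)) = 1/((37 + (-16 - 33))/(-16 - 33)) = 1/((37 - 49)/(-49)) = 1/(-1/49*(-12)) = 1/(12/49) = 49/12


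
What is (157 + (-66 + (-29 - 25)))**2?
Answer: 1369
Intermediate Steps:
(157 + (-66 + (-29 - 25)))**2 = (157 + (-66 - 54))**2 = (157 - 120)**2 = 37**2 = 1369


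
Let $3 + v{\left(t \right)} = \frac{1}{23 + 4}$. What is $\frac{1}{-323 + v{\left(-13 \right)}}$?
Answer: $- \frac{27}{8801} \approx -0.0030678$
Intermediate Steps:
$v{\left(t \right)} = - \frac{80}{27}$ ($v{\left(t \right)} = -3 + \frac{1}{23 + 4} = -3 + \frac{1}{27} = - \frac{80}{27}$)
$\frac{1}{-323 + v{\left(-13 \right)}} = \frac{1}{-323 - \frac{80}{27}} = \frac{1}{- \frac{8801}{27}} = - \frac{27}{8801}$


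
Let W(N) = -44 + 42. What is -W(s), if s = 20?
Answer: 2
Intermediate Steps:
W(N) = -2
-W(s) = -1*(-2) = 2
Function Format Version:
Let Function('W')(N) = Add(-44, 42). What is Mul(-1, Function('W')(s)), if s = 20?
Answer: 2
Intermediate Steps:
Function('W')(N) = -2
Mul(-1, Function('W')(s)) = Mul(-1, -2) = 2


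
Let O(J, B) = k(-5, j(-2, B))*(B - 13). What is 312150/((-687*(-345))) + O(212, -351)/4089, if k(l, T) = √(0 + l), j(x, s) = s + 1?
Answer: 20810/15801 - 364*I*√5/4089 ≈ 1.317 - 0.19905*I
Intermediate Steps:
j(x, s) = 1 + s
k(l, T) = √l
O(J, B) = I*√5*(-13 + B) (O(J, B) = √(-5)*(B - 13) = (I*√5)*(-13 + B) = I*√5*(-13 + B))
312150/((-687*(-345))) + O(212, -351)/4089 = 312150/((-687*(-345))) + (I*√5*(-13 - 351))/4089 = 312150/237015 + (I*√5*(-364))*(1/4089) = 312150*(1/237015) - 364*I*√5*(1/4089) = 20810/15801 - 364*I*√5/4089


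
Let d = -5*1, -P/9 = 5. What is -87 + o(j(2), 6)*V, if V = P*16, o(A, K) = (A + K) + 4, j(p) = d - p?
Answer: -2247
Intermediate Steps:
P = -45 (P = -9*5 = -45)
d = -5
j(p) = -5 - p
o(A, K) = 4 + A + K
V = -720 (V = -45*16 = -720)
-87 + o(j(2), 6)*V = -87 + (4 + (-5 - 1*2) + 6)*(-720) = -87 + (4 + (-5 - 2) + 6)*(-720) = -87 + (4 - 7 + 6)*(-720) = -87 + 3*(-720) = -87 - 2160 = -2247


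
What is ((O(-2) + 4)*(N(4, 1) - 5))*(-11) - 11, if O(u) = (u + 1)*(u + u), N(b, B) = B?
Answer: 341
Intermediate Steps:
O(u) = 2*u*(1 + u) (O(u) = (1 + u)*(2*u) = 2*u*(1 + u))
((O(-2) + 4)*(N(4, 1) - 5))*(-11) - 11 = ((2*(-2)*(1 - 2) + 4)*(1 - 5))*(-11) - 11 = ((2*(-2)*(-1) + 4)*(-4))*(-11) - 11 = ((4 + 4)*(-4))*(-11) - 11 = (8*(-4))*(-11) - 11 = -32*(-11) - 11 = 352 - 11 = 341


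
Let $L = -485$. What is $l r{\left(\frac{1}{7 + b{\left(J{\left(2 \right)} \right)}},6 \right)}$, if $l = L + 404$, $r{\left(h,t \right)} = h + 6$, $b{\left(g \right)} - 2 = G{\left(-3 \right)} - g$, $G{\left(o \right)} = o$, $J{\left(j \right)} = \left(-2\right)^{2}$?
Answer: $- \frac{1053}{2} \approx -526.5$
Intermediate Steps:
$J{\left(j \right)} = 4$
$b{\left(g \right)} = -1 - g$ ($b{\left(g \right)} = 2 - \left(3 + g\right) = -1 - g$)
$r{\left(h,t \right)} = 6 + h$
$l = -81$ ($l = -485 + 404 = -81$)
$l r{\left(\frac{1}{7 + b{\left(J{\left(2 \right)} \right)}},6 \right)} = - 81 \left(6 + \frac{1}{7 - 5}\right) = - 81 \left(6 + \frac{1}{2}\right) = \left(-81\right) \frac{13}{2} = - \frac{1053}{2}$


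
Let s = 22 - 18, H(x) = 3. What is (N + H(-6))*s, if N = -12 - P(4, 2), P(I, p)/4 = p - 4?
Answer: -4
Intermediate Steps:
P(I, p) = -16 + 4*p (P(I, p) = 4*(p - 4) = 4*(-4 + p) = -16 + 4*p)
N = -4 (N = -12 - (-16 + 4*2) = -12 - (-16 + 8) = -12 - 1*(-8) = -12 + 8 = -4)
s = 4
(N + H(-6))*s = (-4 + 3)*4 = -1*4 = -4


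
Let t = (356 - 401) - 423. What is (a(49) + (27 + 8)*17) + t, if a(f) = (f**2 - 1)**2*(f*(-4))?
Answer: -1128959873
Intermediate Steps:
a(f) = -4*f*(-1 + f**2)**2 (a(f) = (-1 + f**2)**2*(-4*f) = -4*f*(-1 + f**2)**2)
t = -468 (t = -45 - 423 = -468)
(a(49) + (27 + 8)*17) + t = (-4*49*(-1 + 49**2)**2 + (27 + 8)*17) - 468 = (-4*49*(-1 + 2401)**2 + 35*17) - 468 = (-4*49*2400**2 + 595) - 468 = (-4*49*5760000 + 595) - 468 = (-1128960000 + 595) - 468 = -1128959405 - 468 = -1128959873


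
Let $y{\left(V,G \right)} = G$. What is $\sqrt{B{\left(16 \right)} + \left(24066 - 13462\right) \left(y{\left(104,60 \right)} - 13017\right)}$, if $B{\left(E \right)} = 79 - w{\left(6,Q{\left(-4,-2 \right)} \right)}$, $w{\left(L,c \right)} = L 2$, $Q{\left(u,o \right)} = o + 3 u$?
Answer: $i \sqrt{137395961} \approx 11722.0 i$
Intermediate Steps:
$w{\left(L,c \right)} = 2 L$
$B{\left(E \right)} = 67$ ($B{\left(E \right)} = 79 - 2 \cdot 6 = 79 - 12 = 67$)
$\sqrt{B{\left(16 \right)} + \left(24066 - 13462\right) \left(y{\left(104,60 \right)} - 13017\right)} = \sqrt{67 + \left(24066 - 13462\right) \left(60 - 13017\right)} = \sqrt{67 + 10604 \left(-12957\right)} = \sqrt{67 - 137396028} = \sqrt{-137395961} = i \sqrt{137395961}$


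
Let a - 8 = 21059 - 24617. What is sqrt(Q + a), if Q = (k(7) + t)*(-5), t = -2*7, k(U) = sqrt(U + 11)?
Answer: sqrt(-3480 - 15*sqrt(2)) ≈ 59.171*I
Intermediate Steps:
k(U) = sqrt(11 + U)
t = -14
Q = 70 - 15*sqrt(2) (Q = (sqrt(11 + 7) - 14)*(-5) = (sqrt(18) - 14)*(-5) = (3*sqrt(2) - 14)*(-5) = (-14 + 3*sqrt(2))*(-5) = 70 - 15*sqrt(2) ≈ 48.787)
a = -3550 (a = 8 + (21059 - 24617) = 8 - 3558 = -3550)
sqrt(Q + a) = sqrt((70 - 15*sqrt(2)) - 3550) = sqrt(-3480 - 15*sqrt(2))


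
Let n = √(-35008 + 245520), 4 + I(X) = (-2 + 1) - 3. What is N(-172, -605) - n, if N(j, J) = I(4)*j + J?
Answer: 771 - 4*√13157 ≈ 312.18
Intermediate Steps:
I(X) = -8 (I(X) = -4 + ((-2 + 1) - 3) = -4 + (-1 - 3) = -4 - 4 = -8)
N(j, J) = J - 8*j (N(j, J) = -8*j + J = J - 8*j)
n = 4*√13157 (n = √210512 = 4*√13157 ≈ 458.82)
N(-172, -605) - n = (-605 - 8*(-172)) - 4*√13157 = (-605 + 1376) - 4*√13157 = 771 - 4*√13157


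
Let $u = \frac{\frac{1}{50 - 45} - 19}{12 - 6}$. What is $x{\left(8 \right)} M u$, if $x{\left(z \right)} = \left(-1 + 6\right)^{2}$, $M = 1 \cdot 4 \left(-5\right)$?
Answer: $\frac{4700}{3} \approx 1566.7$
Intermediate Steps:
$M = -20$ ($M = 4 \left(-5\right) = -20$)
$x{\left(z \right)} = 25$ ($x{\left(z \right)} = 5^{2} = 25$)
$u = - \frac{47}{15}$ ($u = \frac{\frac{1}{5} - 19}{6} = \left(\frac{1}{5} - 19\right) \frac{1}{6} = \left(- \frac{94}{5}\right) \frac{1}{6} = - \frac{47}{15} \approx -3.1333$)
$x{\left(8 \right)} M u = 25 \left(-20\right) \left(- \frac{47}{15}\right) = \left(-500\right) \left(- \frac{47}{15}\right) = \frac{4700}{3}$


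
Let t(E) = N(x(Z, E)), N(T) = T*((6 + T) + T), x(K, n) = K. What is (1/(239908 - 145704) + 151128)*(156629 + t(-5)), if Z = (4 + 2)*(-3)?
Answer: 2237593381438097/94204 ≈ 2.3753e+10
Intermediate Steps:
Z = -18 (Z = 6*(-3) = -18)
N(T) = T*(6 + 2*T)
t(E) = 540 (t(E) = 2*(-18)*(3 - 18) = 2*(-18)*(-15) = 540)
(1/(239908 - 145704) + 151128)*(156629 + t(-5)) = (1/(239908 - 145704) + 151128)*(156629 + 540) = (1/94204 + 151128)*157169 = (14236862113/94204)*157169 = 2237593381438097/94204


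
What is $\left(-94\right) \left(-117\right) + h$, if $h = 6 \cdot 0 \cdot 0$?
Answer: $10998$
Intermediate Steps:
$h = 0$ ($h = 0 \cdot 0 = 0$)
$\left(-94\right) \left(-117\right) + h = \left(-94\right) \left(-117\right) + 0 = 10998 + 0 = 10998$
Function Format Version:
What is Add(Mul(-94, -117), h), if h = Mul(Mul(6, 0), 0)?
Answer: 10998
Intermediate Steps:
h = 0 (h = Mul(0, 0) = 0)
Add(Mul(-94, -117), h) = Add(Mul(-94, -117), 0) = Add(10998, 0) = 10998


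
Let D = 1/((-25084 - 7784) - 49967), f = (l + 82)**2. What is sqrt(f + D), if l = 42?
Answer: sqrt(105504533888765)/82835 ≈ 124.00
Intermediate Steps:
f = 15376 (f = (42 + 82)**2 = 124**2 = 15376)
D = -1/82835 (D = 1/(-32868 - 49967) = 1/(-82835) = -1/82835 ≈ -1.2072e-5)
sqrt(f + D) = sqrt(15376 - 1/82835) = sqrt(1273670959/82835) = sqrt(105504533888765)/82835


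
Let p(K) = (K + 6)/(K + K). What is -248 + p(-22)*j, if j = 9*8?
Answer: -2440/11 ≈ -221.82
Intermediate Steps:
j = 72
p(K) = (6 + K)/(2*K) (p(K) = (6 + K)/((2*K)) = (6 + K)*(1/(2*K)) = (6 + K)/(2*K))
-248 + p(-22)*j = -248 + ((½)*(6 - 22)/(-22))*72 = -248 + ((½)*(-1/22)*(-16))*72 = -248 + (4/11)*72 = -248 + 288/11 = -2440/11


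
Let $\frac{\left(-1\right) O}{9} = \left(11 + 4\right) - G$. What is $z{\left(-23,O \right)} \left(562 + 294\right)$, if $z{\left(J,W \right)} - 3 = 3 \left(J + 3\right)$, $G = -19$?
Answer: $-48792$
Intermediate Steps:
$O = -306$ ($O = - 9 \left(\left(11 + 4\right) - -19\right) = - 9 \left(15 + 19\right) = \left(-9\right) 34 = -306$)
$z{\left(J,W \right)} = 12 + 3 J$ ($z{\left(J,W \right)} = 3 + 3 \left(J + 3\right) = 3 + 3 \left(3 + J\right) = 3 + \left(9 + 3 J\right) = 12 + 3 J$)
$z{\left(-23,O \right)} \left(562 + 294\right) = \left(12 + 3 \left(-23\right)\right) \left(562 + 294\right) = \left(12 - 69\right) 856 = \left(-57\right) 856 = -48792$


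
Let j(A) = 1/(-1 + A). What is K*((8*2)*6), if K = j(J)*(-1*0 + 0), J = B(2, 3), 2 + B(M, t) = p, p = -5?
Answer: 0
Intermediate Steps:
B(M, t) = -7 (B(M, t) = -2 - 5 = -7)
J = -7
K = 0 (K = (-1*0 + 0)/(-1 - 7) = (0 + 0)/(-8) = -⅛*0 = 0)
K*((8*2)*6) = 0*((8*2)*6) = 0*(16*6) = 0*96 = 0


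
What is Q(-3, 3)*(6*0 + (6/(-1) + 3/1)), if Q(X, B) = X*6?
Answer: 54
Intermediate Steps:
Q(X, B) = 6*X
Q(-3, 3)*(6*0 + (6/(-1) + 3/1)) = (6*(-3))*(6*0 + (6/(-1) + 3/1)) = -18*(0 + (6*(-1) + 3*1)) = -18*(0 + (-6 + 3)) = -18*(0 - 3) = -18*(-3) = 54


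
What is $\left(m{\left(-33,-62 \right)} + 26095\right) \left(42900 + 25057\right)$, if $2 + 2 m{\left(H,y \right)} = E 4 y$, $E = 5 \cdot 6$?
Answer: $1520469918$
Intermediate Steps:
$E = 30$
$m{\left(H,y \right)} = -1 + 60 y$ ($m{\left(H,y \right)} = -1 + \frac{30 \cdot 4 y}{2} = -1 + \frac{120 y}{2} = -1 + 60 y$)
$\left(m{\left(-33,-62 \right)} + 26095\right) \left(42900 + 25057\right) = \left(\left(-1 + 60 \left(-62\right)\right) + 26095\right) \left(42900 + 25057\right) = \left(\left(-1 - 3720\right) + 26095\right) 67957 = \left(-3721 + 26095\right) 67957 = 22374 \cdot 67957 = 1520469918$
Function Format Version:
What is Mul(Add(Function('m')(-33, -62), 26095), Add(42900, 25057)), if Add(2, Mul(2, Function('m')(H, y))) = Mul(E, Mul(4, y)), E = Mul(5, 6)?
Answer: 1520469918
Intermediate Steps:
E = 30
Function('m')(H, y) = Add(-1, Mul(60, y)) (Function('m')(H, y) = Add(-1, Mul(Rational(1, 2), Mul(30, Mul(4, y)))) = Add(-1, Mul(Rational(1, 2), Mul(120, y))) = Add(-1, Mul(60, y)))
Mul(Add(Function('m')(-33, -62), 26095), Add(42900, 25057)) = Mul(Add(Add(-1, Mul(60, -62)), 26095), Add(42900, 25057)) = Mul(Add(Add(-1, -3720), 26095), 67957) = Mul(Add(-3721, 26095), 67957) = Mul(22374, 67957) = 1520469918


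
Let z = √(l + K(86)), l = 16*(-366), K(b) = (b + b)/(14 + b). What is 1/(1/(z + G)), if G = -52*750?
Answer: -39000 + I*√146357/5 ≈ -39000.0 + 76.513*I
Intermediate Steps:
K(b) = 2*b/(14 + b) (K(b) = (2*b)/(14 + b) = 2*b/(14 + b))
l = -5856
G = -39000
z = I*√146357/5 (z = √(-5856 + 2*86/(14 + 86)) = √(-5856 + 2*86/100) = √(-5856 + 2*86*(1/100)) = √(-5856 + 43/25) = √(-146357/25) = I*√146357/5 ≈ 76.513*I)
1/(1/(z + G)) = 1/(1/(I*√146357/5 - 39000)) = 1/(1/(-39000 + I*√146357/5)) = -39000 + I*√146357/5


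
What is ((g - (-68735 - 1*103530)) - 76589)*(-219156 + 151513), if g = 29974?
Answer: -8499342950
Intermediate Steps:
((g - (-68735 - 1*103530)) - 76589)*(-219156 + 151513) = ((29974 - (-68735 - 1*103530)) - 76589)*(-219156 + 151513) = ((29974 - (-68735 - 103530)) - 76589)*(-67643) = ((29974 - 1*(-172265)) - 76589)*(-67643) = ((29974 + 172265) - 76589)*(-67643) = (202239 - 76589)*(-67643) = 125650*(-67643) = -8499342950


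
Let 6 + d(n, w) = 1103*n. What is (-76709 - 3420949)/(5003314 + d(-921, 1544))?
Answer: -3497658/3987445 ≈ -0.87717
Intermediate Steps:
d(n, w) = -6 + 1103*n
(-76709 - 3420949)/(5003314 + d(-921, 1544)) = (-76709 - 3420949)/(5003314 + (-6 + 1103*(-921))) = -3497658/(5003314 + (-6 - 1015863)) = -3497658/(5003314 - 1015869) = -3497658/3987445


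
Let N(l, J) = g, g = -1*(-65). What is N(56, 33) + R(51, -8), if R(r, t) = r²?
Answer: 2666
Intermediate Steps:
g = 65
N(l, J) = 65
N(56, 33) + R(51, -8) = 65 + 51² = 65 + 2601 = 2666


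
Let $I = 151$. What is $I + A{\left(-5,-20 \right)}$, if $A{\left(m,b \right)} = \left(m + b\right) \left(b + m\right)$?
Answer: $776$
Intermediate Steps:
$A{\left(m,b \right)} = \left(b + m\right)^{2}$ ($A{\left(m,b \right)} = \left(b + m\right) \left(b + m\right) = \left(b + m\right)^{2}$)
$I + A{\left(-5,-20 \right)} = 151 + \left(-20 - 5\right)^{2} = 151 + \left(-25\right)^{2} = 151 + 625 = 776$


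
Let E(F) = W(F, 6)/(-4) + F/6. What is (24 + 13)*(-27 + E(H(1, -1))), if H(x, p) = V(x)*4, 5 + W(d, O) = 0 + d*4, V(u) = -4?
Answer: -5513/12 ≈ -459.42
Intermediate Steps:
W(d, O) = -5 + 4*d (W(d, O) = -5 + (0 + d*4) = -5 + (0 + 4*d) = -5 + 4*d)
H(x, p) = -16 (H(x, p) = -4*4 = -16)
E(F) = 5/4 - 5*F/6 (E(F) = (-5 + 4*F)/(-4) + F/6 = (-5 + 4*F)*(-¼) + F*(⅙) = (5/4 - F) + F/6 = 5/4 - 5*F/6)
(24 + 13)*(-27 + E(H(1, -1))) = (24 + 13)*(-27 + (5/4 - ⅚*(-16))) = 37*(-27 + (5/4 + 40/3)) = 37*(-27 + 175/12) = 37*(-149/12) = -5513/12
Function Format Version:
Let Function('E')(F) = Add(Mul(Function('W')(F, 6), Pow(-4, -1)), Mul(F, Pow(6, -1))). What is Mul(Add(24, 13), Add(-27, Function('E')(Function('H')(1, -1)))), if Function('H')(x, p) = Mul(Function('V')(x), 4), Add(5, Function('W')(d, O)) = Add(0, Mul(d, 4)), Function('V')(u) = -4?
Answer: Rational(-5513, 12) ≈ -459.42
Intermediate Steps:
Function('W')(d, O) = Add(-5, Mul(4, d)) (Function('W')(d, O) = Add(-5, Add(0, Mul(d, 4))) = Add(-5, Add(0, Mul(4, d))) = Add(-5, Mul(4, d)))
Function('H')(x, p) = -16 (Function('H')(x, p) = Mul(-4, 4) = -16)
Function('E')(F) = Add(Rational(5, 4), Mul(Rational(-5, 6), F)) (Function('E')(F) = Add(Mul(Add(-5, Mul(4, F)), Pow(-4, -1)), Mul(F, Pow(6, -1))) = Add(Mul(Add(-5, Mul(4, F)), Rational(-1, 4)), Mul(F, Rational(1, 6))) = Add(Add(Rational(5, 4), Mul(-1, F)), Mul(Rational(1, 6), F)) = Add(Rational(5, 4), Mul(Rational(-5, 6), F)))
Mul(Add(24, 13), Add(-27, Function('E')(Function('H')(1, -1)))) = Mul(Add(24, 13), Add(-27, Add(Rational(5, 4), Mul(Rational(-5, 6), -16)))) = Mul(37, Add(-27, Add(Rational(5, 4), Rational(40, 3)))) = Mul(37, Add(-27, Rational(175, 12))) = Mul(37, Rational(-149, 12)) = Rational(-5513, 12)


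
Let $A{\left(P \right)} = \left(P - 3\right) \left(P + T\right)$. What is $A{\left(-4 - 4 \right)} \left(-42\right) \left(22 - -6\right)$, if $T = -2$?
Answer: $-129360$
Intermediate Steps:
$A{\left(P \right)} = \left(-3 + P\right) \left(-2 + P\right)$ ($A{\left(P \right)} = \left(P - 3\right) \left(P - 2\right) = \left(-3 + P\right) \left(-2 + P\right)$)
$A{\left(-4 - 4 \right)} \left(-42\right) \left(22 - -6\right) = \left(6 + \left(-4 - 4\right)^{2} - 5 \left(-4 - 4\right)\right) \left(-42\right) \left(22 - -6\right) = \left(6 + \left(-4 - 4\right)^{2} - 5 \left(-4 - 4\right)\right) \left(-42\right) \left(22 + 6\right) = \left(6 + \left(-8\right)^{2} - -40\right) \left(-42\right) 28 = \left(6 + 64 + 40\right) \left(-42\right) 28 = 110 \left(-42\right) 28 = \left(-4620\right) 28 = -129360$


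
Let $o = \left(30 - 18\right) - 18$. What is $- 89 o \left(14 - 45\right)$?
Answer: $-16554$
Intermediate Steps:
$o = -6$ ($o = 12 - 18 = -6$)
$- 89 o \left(14 - 45\right) = \left(-89\right) \left(-6\right) \left(14 - 45\right) = 534 \left(-31\right) = -16554$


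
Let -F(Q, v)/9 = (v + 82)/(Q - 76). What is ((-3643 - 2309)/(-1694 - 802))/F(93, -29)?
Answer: -527/6201 ≈ -0.084986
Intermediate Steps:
F(Q, v) = -9*(82 + v)/(-76 + Q) (F(Q, v) = -9*(v + 82)/(Q - 76) = -9*(82 + v)/(-76 + Q))
((-3643 - 2309)/(-1694 - 802))/F(93, -29) = ((-3643 - 2309)/(-1694 - 802))/((9*(-82 - 1*(-29))/(-76 + 93))) = (-5952/(-2496))/((9*(-82 + 29)/17)) = (-5952*(-1/2496))/((9*(1/17)*(-53))) = 31/(13*(-477/17)) = (31/13)*(-17/477) = -527/6201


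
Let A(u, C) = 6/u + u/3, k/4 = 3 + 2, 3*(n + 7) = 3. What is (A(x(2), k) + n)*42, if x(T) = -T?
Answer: -406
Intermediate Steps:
n = -6 (n = -7 + (⅓)*3 = -7 + 1 = -6)
k = 20 (k = 4*(3 + 2) = 4*5 = 20)
A(u, C) = 6/u + u/3 (A(u, C) = 6/u + u*(⅓) = 6/u + u/3)
(A(x(2), k) + n)*42 = ((6/((-1*2)) + (-1*2)/3) - 6)*42 = ((6/(-2) + (⅓)*(-2)) - 6)*42 = ((6*(-½) - ⅔) - 6)*42 = ((-3 - ⅔) - 6)*42 = (-11/3 - 6)*42 = -29/3*42 = -406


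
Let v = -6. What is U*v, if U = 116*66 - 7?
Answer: -45894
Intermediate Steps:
U = 7649 (U = 7656 - 7 = 7649)
U*v = 7649*(-6) = -45894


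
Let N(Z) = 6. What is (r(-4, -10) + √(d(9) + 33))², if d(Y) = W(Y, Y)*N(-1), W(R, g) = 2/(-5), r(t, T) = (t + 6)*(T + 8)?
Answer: 233/5 - 24*√85/5 ≈ 2.3462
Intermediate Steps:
r(t, T) = (6 + t)*(8 + T)
W(R, g) = -⅖ (W(R, g) = 2*(-⅕) = -⅖)
d(Y) = -12/5 (d(Y) = -⅖*6 = -12/5)
(r(-4, -10) + √(d(9) + 33))² = ((48 + 6*(-10) + 8*(-4) - 10*(-4)) + √(-12/5 + 33))² = ((48 - 60 - 32 + 40) + √(153/5))² = (-4 + 3*√85/5)²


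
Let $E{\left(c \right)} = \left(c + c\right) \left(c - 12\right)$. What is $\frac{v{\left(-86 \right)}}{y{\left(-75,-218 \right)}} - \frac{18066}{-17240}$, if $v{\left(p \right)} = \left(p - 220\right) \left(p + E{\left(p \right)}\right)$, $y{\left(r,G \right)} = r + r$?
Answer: $\frac{294906129}{8620} \approx 34212.0$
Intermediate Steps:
$y{\left(r,G \right)} = 2 r$
$E{\left(c \right)} = 2 c \left(-12 + c\right)$
$v{\left(p \right)} = \left(-220 + p\right) \left(p + 2 p \left(-12 + p\right)\right)$ ($v{\left(p \right)} = \left(p - 220\right) \left(p + 2 p \left(-12 + p\right)\right) = \left(-220 + p\right) \left(p + 2 p \left(-12 + p\right)\right)$)
$\frac{v{\left(-86 \right)}}{y{\left(-75,-218 \right)}} - \frac{18066}{-17240} = \frac{\left(-86\right) \left(5060 - -39818 + 2 \left(-86\right)^{2}\right)}{2 \left(-75\right)} - \frac{18066}{-17240} = \frac{\left(-86\right) \left(5060 + 39818 + 2 \cdot 7396\right)}{-150} - - \frac{9033}{8620} = - 86 \left(5060 + 39818 + 14792\right) \left(- \frac{1}{150}\right) + \frac{9033}{8620} = \left(-86\right) 59670 \left(- \frac{1}{150}\right) + \frac{9033}{8620} = \left(-5131620\right) \left(- \frac{1}{150}\right) + \frac{9033}{8620} = \frac{171054}{5} + \frac{9033}{8620} = \frac{294906129}{8620}$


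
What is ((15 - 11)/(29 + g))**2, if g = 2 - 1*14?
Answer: 16/289 ≈ 0.055363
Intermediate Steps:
g = -12 (g = 2 - 14 = -12)
((15 - 11)/(29 + g))**2 = ((15 - 11)/(29 - 12))**2 = (4/17)**2 = 16/289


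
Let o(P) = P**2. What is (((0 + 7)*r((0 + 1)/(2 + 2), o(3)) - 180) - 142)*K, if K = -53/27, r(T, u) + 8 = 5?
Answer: 18179/27 ≈ 673.30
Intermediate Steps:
r(T, u) = -3 (r(T, u) = -8 + 5 = -3)
K = -53/27 (K = -53*1/27 = -53/27 ≈ -1.9630)
(((0 + 7)*r((0 + 1)/(2 + 2), o(3)) - 180) - 142)*K = (((0 + 7)*(-3) - 180) - 142)*(-53/27) = ((7*(-3) - 180) - 142)*(-53/27) = ((-21 - 180) - 142)*(-53/27) = (-201 - 142)*(-53/27) = -343*(-53/27) = 18179/27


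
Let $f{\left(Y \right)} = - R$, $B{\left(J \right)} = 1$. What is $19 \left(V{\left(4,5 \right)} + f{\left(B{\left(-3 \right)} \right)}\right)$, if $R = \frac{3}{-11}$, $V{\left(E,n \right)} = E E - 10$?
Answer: $\frac{1311}{11} \approx 119.18$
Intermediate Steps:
$V{\left(E,n \right)} = -10 + E^{2}$ ($V{\left(E,n \right)} = E^{2} - 10 = -10 + E^{2}$)
$R = - \frac{3}{11}$ ($R = 3 \left(- \frac{1}{11}\right) = - \frac{3}{11} \approx -0.27273$)
$f{\left(Y \right)} = \frac{3}{11}$ ($f{\left(Y \right)} = \left(-1\right) \left(- \frac{3}{11}\right) = \frac{3}{11}$)
$19 \left(V{\left(4,5 \right)} + f{\left(B{\left(-3 \right)} \right)}\right) = 19 \left(\left(-10 + 4^{2}\right) + \frac{3}{11}\right) = 19 \left(\left(-10 + 16\right) + \frac{3}{11}\right) = 19 \left(6 + \frac{3}{11}\right) = 19 \cdot \frac{69}{11} = \frac{1311}{11}$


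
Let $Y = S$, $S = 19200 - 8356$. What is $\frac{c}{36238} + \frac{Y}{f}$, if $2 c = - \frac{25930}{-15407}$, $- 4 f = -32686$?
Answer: $\frac{12109031452803}{9124605227038} \approx 1.3271$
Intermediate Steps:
$f = \frac{16343}{2}$ ($f = \left(- \frac{1}{4}\right) \left(-32686\right) = \frac{16343}{2} \approx 8171.5$)
$c = \frac{12965}{15407}$ ($c = \frac{\left(-25930\right) \frac{1}{-15407}}{2} = \frac{\left(-25930\right) \left(- \frac{1}{15407}\right)}{2} = \frac{1}{2} \cdot \frac{25930}{15407} = \frac{12965}{15407} \approx 0.8415$)
$S = 10844$
$Y = 10844$
$\frac{c}{36238} + \frac{Y}{f} = \frac{12965}{15407 \cdot 36238} + \frac{10844}{\frac{16343}{2}} = \frac{12965}{15407} \cdot \frac{1}{36238} + 10844 \cdot \frac{2}{16343} = \frac{12965}{558318866} + \frac{21688}{16343} = \frac{12109031452803}{9124605227038}$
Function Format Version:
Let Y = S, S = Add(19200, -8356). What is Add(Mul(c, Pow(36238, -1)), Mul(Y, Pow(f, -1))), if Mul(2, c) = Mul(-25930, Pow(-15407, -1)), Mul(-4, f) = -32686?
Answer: Rational(12109031452803, 9124605227038) ≈ 1.3271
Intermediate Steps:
f = Rational(16343, 2) (f = Mul(Rational(-1, 4), -32686) = Rational(16343, 2) ≈ 8171.5)
c = Rational(12965, 15407) (c = Mul(Rational(1, 2), Mul(-25930, Pow(-15407, -1))) = Mul(Rational(1, 2), Mul(-25930, Rational(-1, 15407))) = Mul(Rational(1, 2), Rational(25930, 15407)) = Rational(12965, 15407) ≈ 0.84150)
S = 10844
Y = 10844
Add(Mul(c, Pow(36238, -1)), Mul(Y, Pow(f, -1))) = Add(Mul(Rational(12965, 15407), Pow(36238, -1)), Mul(10844, Pow(Rational(16343, 2), -1))) = Add(Mul(Rational(12965, 15407), Rational(1, 36238)), Mul(10844, Rational(2, 16343))) = Add(Rational(12965, 558318866), Rational(21688, 16343)) = Rational(12109031452803, 9124605227038)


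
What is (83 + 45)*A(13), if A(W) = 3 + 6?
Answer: 1152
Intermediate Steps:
A(W) = 9
(83 + 45)*A(13) = (83 + 45)*9 = 128*9 = 1152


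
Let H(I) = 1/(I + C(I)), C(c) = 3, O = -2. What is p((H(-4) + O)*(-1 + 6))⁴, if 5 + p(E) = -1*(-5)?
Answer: 0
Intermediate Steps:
H(I) = 1/(3 + I) (H(I) = 1/(I + 3) = 1/(3 + I))
p(E) = 0 (p(E) = -5 - 1*(-5) = -5 + 5 = 0)
p((H(-4) + O)*(-1 + 6))⁴ = 0⁴ = 0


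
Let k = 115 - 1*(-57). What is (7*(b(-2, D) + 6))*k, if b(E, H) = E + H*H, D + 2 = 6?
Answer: 24080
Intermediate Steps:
D = 4 (D = -2 + 6 = 4)
b(E, H) = E + H²
k = 172 (k = 115 + 57 = 172)
(7*(b(-2, D) + 6))*k = (7*((-2 + 4²) + 6))*172 = (7*((-2 + 16) + 6))*172 = (7*(14 + 6))*172 = (7*20)*172 = 140*172 = 24080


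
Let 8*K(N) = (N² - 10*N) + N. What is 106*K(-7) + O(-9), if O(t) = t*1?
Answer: 1475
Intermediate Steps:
K(N) = -9*N/8 + N²/8 (K(N) = ((N² - 10*N) + N)/8 = (N² - 9*N)/8 = -9*N/8 + N²/8)
O(t) = t
106*K(-7) + O(-9) = 106*((⅛)*(-7)*(-9 - 7)) - 9 = 106*((⅛)*(-7)*(-16)) - 9 = 106*14 - 9 = 1484 - 9 = 1475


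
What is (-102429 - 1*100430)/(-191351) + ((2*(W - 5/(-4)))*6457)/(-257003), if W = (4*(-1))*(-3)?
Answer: 38786412583/98355562106 ≈ 0.39435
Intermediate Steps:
W = 12 (W = -4*(-3) = 12)
(-102429 - 1*100430)/(-191351) + ((2*(W - 5/(-4)))*6457)/(-257003) = (-102429 - 1*100430)/(-191351) + ((2*(12 - 5/(-4)))*6457)/(-257003) = (-102429 - 100430)*(-1/191351) + ((2*(12 - 5*(-1/4)))*6457)*(-1/257003) = -202859*(-1/191351) + ((2*(12 + 5/4))*6457)*(-1/257003) = 202859/191351 + ((2*(53/4))*6457)*(-1/257003) = 202859/191351 + ((53/2)*6457)*(-1/257003) = 202859/191351 + (342221/2)*(-1/257003) = 202859/191351 - 342221/514006 = 38786412583/98355562106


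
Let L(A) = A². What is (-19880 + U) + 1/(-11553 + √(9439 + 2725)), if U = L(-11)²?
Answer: -699195091708/133459645 - 2*√3041/133459645 ≈ -5239.0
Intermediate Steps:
U = 14641 (U = ((-11)²)² = 121² = 14641)
(-19880 + U) + 1/(-11553 + √(9439 + 2725)) = (-19880 + 14641) + 1/(-11553 + √(9439 + 2725)) = -5239 + 1/(-11553 + √12164) = -5239 + 1/(-11553 + 2*√3041)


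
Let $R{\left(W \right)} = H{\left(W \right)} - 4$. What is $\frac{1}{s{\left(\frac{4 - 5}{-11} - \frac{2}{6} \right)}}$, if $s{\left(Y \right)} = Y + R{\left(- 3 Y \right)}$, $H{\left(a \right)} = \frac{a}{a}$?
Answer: $- \frac{33}{107} \approx -0.30841$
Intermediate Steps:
$H{\left(a \right)} = 1$
$R{\left(W \right)} = -3$ ($R{\left(W \right)} = 1 - 4 = -3$)
$s{\left(Y \right)} = -3 + Y$ ($s{\left(Y \right)} = Y - 3 = -3 + Y$)
$\frac{1}{s{\left(\frac{4 - 5}{-11} - \frac{2}{6} \right)}} = \frac{1}{-3 - \left(\frac{1}{3} - \frac{4 - 5}{-11}\right)} = \frac{1}{-3 - \frac{8}{33}} = \frac{1}{- \frac{107}{33}} = - \frac{33}{107}$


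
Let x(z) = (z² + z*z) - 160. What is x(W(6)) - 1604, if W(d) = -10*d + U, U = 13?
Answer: 2654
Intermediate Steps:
W(d) = 13 - 10*d (W(d) = -10*d + 13 = 13 - 10*d)
x(z) = -160 + 2*z² (x(z) = (z² + z²) - 160 = 2*z² - 160 = -160 + 2*z²)
x(W(6)) - 1604 = (-160 + 2*(13 - 10*6)²) - 1604 = (-160 + 2*(13 - 60)²) - 1604 = (-160 + 2*(-47)²) - 1604 = (-160 + 2*2209) - 1604 = (-160 + 4418) - 1604 = 4258 - 1604 = 2654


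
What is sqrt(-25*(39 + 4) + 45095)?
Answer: 2*sqrt(11005) ≈ 209.81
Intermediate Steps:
sqrt(-25*(39 + 4) + 45095) = sqrt(-25*43 + 45095) = sqrt(-1075 + 45095) = sqrt(44020) = 2*sqrt(11005)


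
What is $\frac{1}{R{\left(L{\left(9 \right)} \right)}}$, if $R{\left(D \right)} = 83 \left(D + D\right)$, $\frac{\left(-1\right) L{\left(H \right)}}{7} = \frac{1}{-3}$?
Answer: $\frac{3}{1162} \approx 0.0025818$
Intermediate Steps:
$L{\left(H \right)} = \frac{7}{3}$ ($L{\left(H \right)} = - \frac{7}{-3} = \left(-7\right) \left(- \frac{1}{3}\right) = \frac{7}{3}$)
$R{\left(D \right)} = 166 D$ ($R{\left(D \right)} = 83 \cdot 2 D = 166 D$)
$\frac{1}{R{\left(L{\left(9 \right)} \right)}} = \frac{1}{166 \cdot \frac{7}{3}} = \frac{1}{\frac{1162}{3}} = \frac{3}{1162}$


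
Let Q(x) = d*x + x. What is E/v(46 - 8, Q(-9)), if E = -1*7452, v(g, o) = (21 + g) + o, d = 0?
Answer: -3726/25 ≈ -149.04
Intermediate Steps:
Q(x) = x (Q(x) = 0*x + x = 0 + x = x)
v(g, o) = 21 + g + o
E = -7452
E/v(46 - 8, Q(-9)) = -7452/(21 + (46 - 8) - 9) = -7452/(21 + 38 - 9) = -7452/50 = -7452*1/50 = -3726/25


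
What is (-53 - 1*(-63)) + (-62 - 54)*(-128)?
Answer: 14858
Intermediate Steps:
(-53 - 1*(-63)) + (-62 - 54)*(-128) = (-53 + 63) - 116*(-128) = 10 + 14848 = 14858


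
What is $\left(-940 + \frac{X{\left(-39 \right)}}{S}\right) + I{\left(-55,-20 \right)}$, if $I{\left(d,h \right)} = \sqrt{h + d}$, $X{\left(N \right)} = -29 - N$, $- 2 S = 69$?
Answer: $- \frac{64880}{69} + 5 i \sqrt{3} \approx -940.29 + 8.6602 i$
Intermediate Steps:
$S = - \frac{69}{2}$ ($S = \left(- \frac{1}{2}\right) 69 = - \frac{69}{2} \approx -34.5$)
$I{\left(d,h \right)} = \sqrt{d + h}$
$\left(-940 + \frac{X{\left(-39 \right)}}{S}\right) + I{\left(-55,-20 \right)} = \left(-940 + \frac{-29 - -39}{- \frac{69}{2}}\right) + \sqrt{-55 - 20} = \left(-940 + \left(-29 + 39\right) \left(- \frac{2}{69}\right)\right) + \sqrt{-75} = \left(-940 + 10 \left(- \frac{2}{69}\right)\right) + 5 i \sqrt{3} = \left(-940 - \frac{20}{69}\right) + 5 i \sqrt{3} = - \frac{64880}{69} + 5 i \sqrt{3}$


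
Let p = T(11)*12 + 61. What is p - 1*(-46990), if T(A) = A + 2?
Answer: 47207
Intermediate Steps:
T(A) = 2 + A
p = 217 (p = (2 + 11)*12 + 61 = 13*12 + 61 = 156 + 61 = 217)
p - 1*(-46990) = 217 - 1*(-46990) = 217 + 46990 = 47207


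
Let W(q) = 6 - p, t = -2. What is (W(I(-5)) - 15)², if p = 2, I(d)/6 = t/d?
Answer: 121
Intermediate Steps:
I(d) = -12/d (I(d) = 6*(-2/d) = -12/d)
W(q) = 4 (W(q) = 6 - 1*2 = 6 - 2 = 4)
(W(I(-5)) - 15)² = (4 - 15)² = (-11)² = 121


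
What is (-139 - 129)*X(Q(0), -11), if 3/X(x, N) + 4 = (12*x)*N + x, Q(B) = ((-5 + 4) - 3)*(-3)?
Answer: 201/394 ≈ 0.51015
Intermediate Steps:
Q(B) = 12 (Q(B) = (-1 - 3)*(-3) = -4*(-3) = 12)
X(x, N) = 3/(-4 + x + 12*N*x) (X(x, N) = 3/(-4 + ((12*x)*N + x)) = 3/(-4 + (12*N*x + x)) = 3/(-4 + (x + 12*N*x)) = 3/(-4 + x + 12*N*x))
(-139 - 129)*X(Q(0), -11) = (-139 - 129)*(3/(-4 + 12 + 12*(-11)*12)) = -804/(-4 + 12 - 1584) = -804/(-1576) = -804*(-1)/1576 = -268*(-3/1576) = 201/394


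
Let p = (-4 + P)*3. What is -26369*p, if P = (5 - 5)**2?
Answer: 316428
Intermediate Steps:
P = 0 (P = 0**2 = 0)
p = -12 (p = (-4 + 0)*3 = -4*3 = -12)
-26369*p = -26369*(-12) = 316428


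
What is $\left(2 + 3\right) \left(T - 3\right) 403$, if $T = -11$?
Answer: $-28210$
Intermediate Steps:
$\left(2 + 3\right) \left(T - 3\right) 403 = \left(2 + 3\right) \left(-11 - 3\right) 403 = 5 \left(-14\right) 403 = \left(-70\right) 403 = -28210$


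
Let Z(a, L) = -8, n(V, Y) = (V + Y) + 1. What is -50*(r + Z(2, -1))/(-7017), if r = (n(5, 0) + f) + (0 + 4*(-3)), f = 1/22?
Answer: -7675/77187 ≈ -0.099434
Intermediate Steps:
n(V, Y) = 1 + V + Y
f = 1/22 ≈ 0.045455
r = -131/22 (r = ((1 + 5 + 0) + 1/22) + (0 + 4*(-3)) = (6 + 1/22) + (0 - 12) = 133/22 - 12 = -131/22 ≈ -5.9545)
-50*(r + Z(2, -1))/(-7017) = -50*(-131/22 - 8)/(-7017) = -50*(-307/22)*(-1/7017) = (7675/11)*(-1/7017) = -7675/77187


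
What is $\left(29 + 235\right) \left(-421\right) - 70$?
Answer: $-111214$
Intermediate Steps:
$\left(29 + 235\right) \left(-421\right) - 70 = 264 \left(-421\right) - 70 = -111144 - 70 = -111214$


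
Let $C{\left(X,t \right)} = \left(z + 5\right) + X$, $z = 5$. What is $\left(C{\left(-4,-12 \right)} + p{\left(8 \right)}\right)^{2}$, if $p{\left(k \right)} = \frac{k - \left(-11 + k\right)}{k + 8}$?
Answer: $\frac{11449}{256} \approx 44.723$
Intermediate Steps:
$C{\left(X,t \right)} = 10 + X$ ($C{\left(X,t \right)} = \left(5 + 5\right) + X = 10 + X$)
$p{\left(k \right)} = \frac{11}{8 + k}$
$\left(C{\left(-4,-12 \right)} + p{\left(8 \right)}\right)^{2} = \left(\left(10 - 4\right) + \frac{11}{8 + 8}\right)^{2} = \left(6 + \frac{11}{16}\right)^{2} = \left(\frac{107}{16}\right)^{2} = \frac{11449}{256}$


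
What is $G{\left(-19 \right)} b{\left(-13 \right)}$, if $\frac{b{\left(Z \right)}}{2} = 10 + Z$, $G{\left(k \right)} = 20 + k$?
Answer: $-6$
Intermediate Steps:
$b{\left(Z \right)} = 20 + 2 Z$ ($b{\left(Z \right)} = 2 \left(10 + Z\right) = 20 + 2 Z$)
$G{\left(-19 \right)} b{\left(-13 \right)} = \left(20 - 19\right) \left(20 + 2 \left(-13\right)\right) = 1 \left(20 - 26\right) = 1 \left(-6\right) = -6$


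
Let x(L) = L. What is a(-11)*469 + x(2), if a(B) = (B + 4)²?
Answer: 22983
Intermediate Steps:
a(B) = (4 + B)²
a(-11)*469 + x(2) = (4 - 11)²*469 + 2 = (-7)²*469 + 2 = 49*469 + 2 = 22981 + 2 = 22983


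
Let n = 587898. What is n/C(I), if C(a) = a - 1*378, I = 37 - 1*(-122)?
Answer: -195966/73 ≈ -2684.5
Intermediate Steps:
I = 159 (I = 37 + 122 = 159)
C(a) = -378 + a (C(a) = a - 378 = -378 + a)
n/C(I) = 587898/(-378 + 159) = 587898/(-219) = 587898*(-1/219) = -195966/73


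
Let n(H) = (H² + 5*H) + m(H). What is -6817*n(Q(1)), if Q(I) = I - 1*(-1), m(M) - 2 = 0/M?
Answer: -109072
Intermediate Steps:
m(M) = 2 (m(M) = 2 + 0/M = 2 + 0 = 2)
Q(I) = 1 + I (Q(I) = I + 1 = 1 + I)
n(H) = 2 + H² + 5*H (n(H) = (H² + 5*H) + 2 = 2 + H² + 5*H)
-6817*n(Q(1)) = -6817*(2 + (1 + 1)² + 5*(1 + 1)) = -6817*(2 + 2² + 5*2) = -6817*(2 + 4 + 10) = -6817*16 = -109072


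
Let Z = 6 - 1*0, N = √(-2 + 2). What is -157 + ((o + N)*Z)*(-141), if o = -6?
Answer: 4919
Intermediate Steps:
N = 0 (N = √0 = 0)
Z = 6 (Z = 6 + 0 = 6)
-157 + ((o + N)*Z)*(-141) = -157 + ((-6 + 0)*6)*(-141) = -157 - 6*6*(-141) = -157 - 36*(-141) = -157 + 5076 = 4919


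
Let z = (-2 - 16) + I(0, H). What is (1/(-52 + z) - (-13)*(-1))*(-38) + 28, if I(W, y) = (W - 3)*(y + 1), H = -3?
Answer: 16723/32 ≈ 522.59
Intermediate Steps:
I(W, y) = (1 + y)*(-3 + W) (I(W, y) = (-3 + W)*(1 + y) = (1 + y)*(-3 + W))
z = -12 (z = (-2 - 16) + (-3 + 0 - 3*(-3) + 0*(-3)) = -18 + (-3 + 0 + 9 + 0) = -18 + 6 = -12)
(1/(-52 + z) - (-13)*(-1))*(-38) + 28 = (1/(-52 - 12) - (-13)*(-1))*(-38) + 28 = (1/(-64) - 1*13)*(-38) + 28 = (-1/64 - 13)*(-38) + 28 = -833/64*(-38) + 28 = 15827/32 + 28 = 16723/32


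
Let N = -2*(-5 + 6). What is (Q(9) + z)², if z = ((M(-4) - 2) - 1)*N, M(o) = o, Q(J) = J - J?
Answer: 196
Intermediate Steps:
Q(J) = 0
N = -2 (N = -2*1 = -2)
z = 14 (z = ((-4 - 2) - 1)*(-2) = (-6 - 1)*(-2) = -7*(-2) = 14)
(Q(9) + z)² = (0 + 14)² = 14² = 196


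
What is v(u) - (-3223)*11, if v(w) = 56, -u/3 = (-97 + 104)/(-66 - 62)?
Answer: 35509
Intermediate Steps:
u = 21/128 (u = -3*(-97 + 104)/(-66 - 62) = -21/(-128) = -21*(-1)/128 = -3*(-7/128) = 21/128 ≈ 0.16406)
v(u) - (-3223)*11 = 56 - (-3223)*11 = 56 - 1*(-35453) = 56 + 35453 = 35509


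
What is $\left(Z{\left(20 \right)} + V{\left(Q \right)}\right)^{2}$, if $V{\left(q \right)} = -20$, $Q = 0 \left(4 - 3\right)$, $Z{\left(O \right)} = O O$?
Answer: $144400$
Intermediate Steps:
$Z{\left(O \right)} = O^{2}$
$Q = 0$ ($Q = 0 \cdot 1 = 0$)
$\left(Z{\left(20 \right)} + V{\left(Q \right)}\right)^{2} = \left(20^{2} - 20\right)^{2} = \left(400 - 20\right)^{2} = 380^{2} = 144400$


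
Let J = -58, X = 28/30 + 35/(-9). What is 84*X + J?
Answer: -4594/15 ≈ -306.27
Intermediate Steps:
X = -133/45 (X = 28*(1/30) + 35*(-1/9) = 14/15 - 35/9 = -133/45 ≈ -2.9556)
84*X + J = 84*(-133/45) - 58 = -3724/15 - 58 = -4594/15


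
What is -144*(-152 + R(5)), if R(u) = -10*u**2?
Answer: 57888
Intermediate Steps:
-144*(-152 + R(5)) = -144*(-152 - 10*5**2) = -144*(-152 - 10*25) = -144*(-152 - 250) = -144*(-402) = 57888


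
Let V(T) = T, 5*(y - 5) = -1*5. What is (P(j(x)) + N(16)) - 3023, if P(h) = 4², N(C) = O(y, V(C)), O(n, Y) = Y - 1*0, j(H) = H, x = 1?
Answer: -2991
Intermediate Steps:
y = 4 (y = 5 + (-1*5)/5 = 5 + (⅕)*(-5) = 5 - 1 = 4)
O(n, Y) = Y (O(n, Y) = Y + 0 = Y)
N(C) = C
P(h) = 16
(P(j(x)) + N(16)) - 3023 = (16 + 16) - 3023 = 32 - 3023 = -2991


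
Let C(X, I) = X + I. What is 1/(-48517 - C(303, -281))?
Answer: -1/48539 ≈ -2.0602e-5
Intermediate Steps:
C(X, I) = I + X
1/(-48517 - C(303, -281)) = 1/(-48517 - (-281 + 303)) = 1/(-48517 - 1*22) = 1/(-48517 - 22) = 1/(-48539) = -1/48539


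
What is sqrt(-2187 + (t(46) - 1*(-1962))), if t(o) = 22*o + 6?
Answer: sqrt(793) ≈ 28.160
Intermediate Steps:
t(o) = 6 + 22*o
sqrt(-2187 + (t(46) - 1*(-1962))) = sqrt(-2187 + ((6 + 22*46) - 1*(-1962))) = sqrt(-2187 + ((6 + 1012) + 1962)) = sqrt(-2187 + (1018 + 1962)) = sqrt(-2187 + 2980) = sqrt(793)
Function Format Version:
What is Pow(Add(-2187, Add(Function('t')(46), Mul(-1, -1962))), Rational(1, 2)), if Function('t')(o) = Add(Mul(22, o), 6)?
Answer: Pow(793, Rational(1, 2)) ≈ 28.160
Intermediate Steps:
Function('t')(o) = Add(6, Mul(22, o))
Pow(Add(-2187, Add(Function('t')(46), Mul(-1, -1962))), Rational(1, 2)) = Pow(Add(-2187, Add(Add(6, Mul(22, 46)), Mul(-1, -1962))), Rational(1, 2)) = Pow(Add(-2187, Add(Add(6, 1012), 1962)), Rational(1, 2)) = Pow(Add(-2187, Add(1018, 1962)), Rational(1, 2)) = Pow(Add(-2187, 2980), Rational(1, 2)) = Pow(793, Rational(1, 2))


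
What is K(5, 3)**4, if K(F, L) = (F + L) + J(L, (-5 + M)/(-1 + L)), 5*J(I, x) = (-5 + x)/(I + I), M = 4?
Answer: 48382841521/12960000 ≈ 3733.2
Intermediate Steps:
J(I, x) = (-5 + x)/(10*I) (J(I, x) = ((-5 + x)/(I + I))/5 = ((-5 + x)/((2*I)))/5 = ((-5 + x)*(1/(2*I)))/5 = ((-5 + x)/(2*I))/5 = (-5 + x)/(10*I))
K(F, L) = F + L + (-5 - 1/(-1 + L))/(10*L) (K(F, L) = (F + L) + (-5 + (-5 + 4)/(-1 + L))/(10*L) = (F + L) + (-5 - 1/(-1 + L))/(10*L) = F + L + (-5 - 1/(-1 + L))/(10*L))
K(5, 3)**4 = ((2/5 - 1/2*3 + 3*(-1 + 3)*(5 + 3))/(3*(-1 + 3)))**4 = ((1/3)*(2/5 - 3/2 + 3*2*8)/2)**4 = ((1/3)*(1/2)*(2/5 - 3/2 + 48))**4 = ((1/3)*(1/2)*(469/10))**4 = (469/60)**4 = 48382841521/12960000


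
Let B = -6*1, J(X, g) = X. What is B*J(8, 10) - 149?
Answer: -197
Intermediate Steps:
B = -6
B*J(8, 10) - 149 = -6*8 - 149 = -48 - 149 = -197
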